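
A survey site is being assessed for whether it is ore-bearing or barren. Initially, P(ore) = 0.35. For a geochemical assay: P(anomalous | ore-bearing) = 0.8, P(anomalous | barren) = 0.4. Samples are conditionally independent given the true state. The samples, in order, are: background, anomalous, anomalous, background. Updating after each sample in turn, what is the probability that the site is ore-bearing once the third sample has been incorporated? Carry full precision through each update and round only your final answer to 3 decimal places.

After 'background': P(ore) = 0.2·0.3500 / (0.2·0.3500 + 0.6·0.6500) ≈ 0.1522
After 'anomalous': P(ore) = 0.8·0.1522 / (0.8·0.1522 + 0.4·0.8478) ≈ 0.2642
After 'anomalous': P(ore) = 0.8·0.2642 / (0.8·0.2642 + 0.4·0.7358) ≈ 0.4179

0.418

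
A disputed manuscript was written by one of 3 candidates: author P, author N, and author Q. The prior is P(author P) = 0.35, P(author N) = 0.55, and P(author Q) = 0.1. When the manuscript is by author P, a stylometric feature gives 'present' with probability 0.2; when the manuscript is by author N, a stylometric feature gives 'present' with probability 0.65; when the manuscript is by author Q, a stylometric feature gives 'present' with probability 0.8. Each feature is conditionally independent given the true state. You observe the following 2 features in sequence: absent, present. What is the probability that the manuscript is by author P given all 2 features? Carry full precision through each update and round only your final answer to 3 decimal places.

After 'absent': normaliser = 0.8·0.3500 + 0.35·0.5500 + 0.2·0.1000; P(author P) ≈ 0.5685, P(author N) ≈ 0.3909, P(author Q) ≈ 0.0406
After 'present': normaliser = 0.2·0.5685 + 0.65·0.3909 + 0.8·0.0406; P(author P) ≈ 0.2841, P(author N) ≈ 0.6347, P(author Q) ≈ 0.0812

0.284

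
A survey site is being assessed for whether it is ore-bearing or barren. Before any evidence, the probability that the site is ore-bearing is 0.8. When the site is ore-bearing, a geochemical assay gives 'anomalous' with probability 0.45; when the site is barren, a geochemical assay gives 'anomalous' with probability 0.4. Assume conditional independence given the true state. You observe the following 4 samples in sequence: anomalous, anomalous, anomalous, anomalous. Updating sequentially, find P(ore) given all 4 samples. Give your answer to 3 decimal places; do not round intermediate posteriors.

Each posterior becomes the prior for the next update.
After 'anomalous': P(ore) = 0.45·0.8000 / (0.45·0.8000 + 0.4·0.2000) ≈ 0.8182
After 'anomalous': P(ore) = 0.45·0.8182 / (0.45·0.8182 + 0.4·0.1818) ≈ 0.8351
After 'anomalous': P(ore) = 0.45·0.8351 / (0.45·0.8351 + 0.4·0.1649) ≈ 0.8506
After 'anomalous': P(ore) = 0.45·0.8506 / (0.45·0.8506 + 0.4·0.1494) ≈ 0.8650

0.865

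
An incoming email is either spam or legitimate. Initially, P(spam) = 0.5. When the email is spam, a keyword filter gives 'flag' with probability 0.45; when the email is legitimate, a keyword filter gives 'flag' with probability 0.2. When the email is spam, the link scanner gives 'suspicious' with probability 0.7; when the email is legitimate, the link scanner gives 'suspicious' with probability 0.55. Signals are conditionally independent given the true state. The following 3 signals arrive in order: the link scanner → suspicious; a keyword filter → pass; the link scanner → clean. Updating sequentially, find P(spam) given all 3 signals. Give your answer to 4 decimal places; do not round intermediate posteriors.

After the link scanner='suspicious': P(spam) = 0.7·0.5000 / (0.7·0.5000 + 0.55·0.5000) ≈ 0.5600
After a keyword filter='pass': P(spam) = 0.55·0.5600 / (0.55·0.5600 + 0.8·0.4400) ≈ 0.4667
After the link scanner='clean': P(spam) = 0.3·0.4667 / (0.3·0.4667 + 0.45·0.5333) ≈ 0.3684

0.3684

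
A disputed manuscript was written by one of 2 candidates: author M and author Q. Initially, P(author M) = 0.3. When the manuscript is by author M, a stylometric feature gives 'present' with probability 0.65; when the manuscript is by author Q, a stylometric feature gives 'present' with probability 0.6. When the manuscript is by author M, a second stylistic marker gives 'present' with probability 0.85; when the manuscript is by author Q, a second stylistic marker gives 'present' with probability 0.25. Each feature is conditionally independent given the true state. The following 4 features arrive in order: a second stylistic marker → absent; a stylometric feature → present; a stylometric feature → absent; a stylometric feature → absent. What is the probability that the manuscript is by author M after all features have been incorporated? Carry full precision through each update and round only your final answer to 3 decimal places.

0.066

After a second stylistic marker='absent': P(author M) = 0.15·0.3000 / (0.15·0.3000 + 0.75·0.7000) ≈ 0.0789
After a stylometric feature='present': P(author M) = 0.65·0.0789 / (0.65·0.0789 + 0.6·0.9211) ≈ 0.0850
After a stylometric feature='absent': P(author M) = 0.35·0.0850 / (0.35·0.0850 + 0.4·0.9150) ≈ 0.0751
After a stylometric feature='absent': P(author M) = 0.35·0.0751 / (0.35·0.0751 + 0.4·0.9249) ≈ 0.0664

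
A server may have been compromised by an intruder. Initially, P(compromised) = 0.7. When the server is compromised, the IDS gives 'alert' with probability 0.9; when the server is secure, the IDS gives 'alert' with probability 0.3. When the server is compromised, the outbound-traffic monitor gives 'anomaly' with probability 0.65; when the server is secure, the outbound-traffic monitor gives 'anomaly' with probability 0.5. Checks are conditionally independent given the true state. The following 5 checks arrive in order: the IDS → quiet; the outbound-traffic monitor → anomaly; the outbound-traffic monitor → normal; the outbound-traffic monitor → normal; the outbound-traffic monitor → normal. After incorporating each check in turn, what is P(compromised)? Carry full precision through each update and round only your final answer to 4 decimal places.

Apply Bayes' rule sequentially, carrying P(compromised) forward.
After the IDS='quiet': P(compromised) = 0.1·0.7000 / (0.1·0.7000 + 0.7·0.3000) ≈ 0.2500
After the outbound-traffic monitor='anomaly': P(compromised) = 0.65·0.2500 / (0.65·0.2500 + 0.5·0.7500) ≈ 0.3023
After the outbound-traffic monitor='normal': P(compromised) = 0.35·0.3023 / (0.35·0.3023 + 0.5·0.6977) ≈ 0.2327
After the outbound-traffic monitor='normal': P(compromised) = 0.35·0.2327 / (0.35·0.2327 + 0.5·0.7673) ≈ 0.1751
After the outbound-traffic monitor='normal': P(compromised) = 0.35·0.1751 / (0.35·0.1751 + 0.5·0.8249) ≈ 0.1294

0.1294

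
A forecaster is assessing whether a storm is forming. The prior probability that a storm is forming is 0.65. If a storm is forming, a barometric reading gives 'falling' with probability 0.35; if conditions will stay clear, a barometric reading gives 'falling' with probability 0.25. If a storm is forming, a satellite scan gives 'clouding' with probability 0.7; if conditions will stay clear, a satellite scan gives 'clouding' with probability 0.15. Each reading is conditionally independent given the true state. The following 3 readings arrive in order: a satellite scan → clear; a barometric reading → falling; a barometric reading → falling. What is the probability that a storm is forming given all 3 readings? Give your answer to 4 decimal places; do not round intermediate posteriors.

0.5623

After a satellite scan='clear': P(storm) = 0.3·0.6500 / (0.3·0.6500 + 0.85·0.3500) ≈ 0.3959
After a barometric reading='falling': P(storm) = 0.35·0.3959 / (0.35·0.3959 + 0.25·0.6041) ≈ 0.4785
After a barometric reading='falling': P(storm) = 0.35·0.4785 / (0.35·0.4785 + 0.25·0.5215) ≈ 0.5623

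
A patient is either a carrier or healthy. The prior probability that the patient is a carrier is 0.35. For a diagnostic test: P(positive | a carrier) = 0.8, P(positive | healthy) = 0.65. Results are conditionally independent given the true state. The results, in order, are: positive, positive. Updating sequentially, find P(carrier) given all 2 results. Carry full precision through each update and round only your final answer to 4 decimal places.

0.4492

After 'positive': P(carrier) = 0.8·0.3500 / (0.8·0.3500 + 0.65·0.6500) ≈ 0.3986
After 'positive': P(carrier) = 0.8·0.3986 / (0.8·0.3986 + 0.65·0.6014) ≈ 0.4492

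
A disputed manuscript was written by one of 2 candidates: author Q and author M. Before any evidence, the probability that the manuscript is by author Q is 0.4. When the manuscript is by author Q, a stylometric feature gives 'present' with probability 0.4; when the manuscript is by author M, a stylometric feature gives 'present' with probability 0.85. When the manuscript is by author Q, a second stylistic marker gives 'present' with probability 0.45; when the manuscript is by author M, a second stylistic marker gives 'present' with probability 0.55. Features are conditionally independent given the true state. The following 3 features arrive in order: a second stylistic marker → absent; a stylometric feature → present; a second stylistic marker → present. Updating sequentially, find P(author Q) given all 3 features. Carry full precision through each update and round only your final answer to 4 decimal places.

0.2388

Each posterior becomes the prior for the next update.
After a second stylistic marker='absent': P(author Q) = 0.55·0.4000 / (0.55·0.4000 + 0.45·0.6000) ≈ 0.4490
After a stylometric feature='present': P(author Q) = 0.4·0.4490 / (0.4·0.4490 + 0.85·0.5510) ≈ 0.2772
After a second stylistic marker='present': P(author Q) = 0.45·0.2772 / (0.45·0.2772 + 0.55·0.7228) ≈ 0.2388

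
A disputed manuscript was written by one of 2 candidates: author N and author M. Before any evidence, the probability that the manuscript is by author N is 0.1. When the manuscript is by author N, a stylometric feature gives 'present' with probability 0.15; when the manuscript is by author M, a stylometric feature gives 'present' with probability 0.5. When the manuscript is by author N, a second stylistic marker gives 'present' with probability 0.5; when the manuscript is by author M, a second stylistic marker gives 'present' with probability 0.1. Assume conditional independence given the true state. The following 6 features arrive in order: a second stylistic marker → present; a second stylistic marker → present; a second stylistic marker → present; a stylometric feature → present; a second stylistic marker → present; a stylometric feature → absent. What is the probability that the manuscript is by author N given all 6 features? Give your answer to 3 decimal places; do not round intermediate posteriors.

0.973

After a second stylistic marker='present': P(author N) = 0.5·0.1000 / (0.5·0.1000 + 0.1·0.9000) ≈ 0.3571
After a second stylistic marker='present': P(author N) = 0.5·0.3571 / (0.5·0.3571 + 0.1·0.6429) ≈ 0.7353
After a second stylistic marker='present': P(author N) = 0.5·0.7353 / (0.5·0.7353 + 0.1·0.2647) ≈ 0.9328
After a stylometric feature='present': P(author N) = 0.15·0.9328 / (0.15·0.9328 + 0.5·0.0672) ≈ 0.8065
After a second stylistic marker='present': P(author N) = 0.5·0.8065 / (0.5·0.8065 + 0.1·0.1935) ≈ 0.9542
After a stylometric feature='absent': P(author N) = 0.85·0.9542 / (0.85·0.9542 + 0.5·0.0458) ≈ 0.9725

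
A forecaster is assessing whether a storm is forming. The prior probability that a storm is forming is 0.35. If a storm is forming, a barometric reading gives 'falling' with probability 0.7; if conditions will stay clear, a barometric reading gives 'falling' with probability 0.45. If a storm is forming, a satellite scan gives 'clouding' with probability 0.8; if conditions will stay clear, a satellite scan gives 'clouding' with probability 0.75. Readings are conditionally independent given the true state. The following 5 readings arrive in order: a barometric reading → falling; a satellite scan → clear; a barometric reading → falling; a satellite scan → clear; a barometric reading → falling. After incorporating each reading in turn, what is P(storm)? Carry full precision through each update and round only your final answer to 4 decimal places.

0.5647

After a barometric reading='falling': P(storm) = 0.7·0.3500 / (0.7·0.3500 + 0.45·0.6500) ≈ 0.4558
After a satellite scan='clear': P(storm) = 0.2·0.4558 / (0.2·0.4558 + 0.25·0.5442) ≈ 0.4012
After a barometric reading='falling': P(storm) = 0.7·0.4012 / (0.7·0.4012 + 0.45·0.5988) ≈ 0.5104
After a satellite scan='clear': P(storm) = 0.2·0.5104 / (0.2·0.5104 + 0.25·0.4896) ≈ 0.4547
After a barometric reading='falling': P(storm) = 0.7·0.4547 / (0.7·0.4547 + 0.45·0.5453) ≈ 0.5647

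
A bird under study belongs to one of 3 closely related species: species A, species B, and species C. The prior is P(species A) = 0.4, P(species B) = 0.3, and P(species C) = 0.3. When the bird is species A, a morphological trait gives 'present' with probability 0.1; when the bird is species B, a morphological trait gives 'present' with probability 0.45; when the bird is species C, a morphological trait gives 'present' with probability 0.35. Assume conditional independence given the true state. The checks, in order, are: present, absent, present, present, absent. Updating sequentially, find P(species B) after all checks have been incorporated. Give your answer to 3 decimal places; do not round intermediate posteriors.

0.590

After 'present': normaliser = 0.1·0.4000 + 0.45·0.3000 + 0.35·0.3000; P(species A) ≈ 0.1429, P(species B) ≈ 0.4821, P(species C) ≈ 0.3750
After 'absent': normaliser = 0.9·0.1429 + 0.55·0.4821 + 0.65·0.3750; P(species A) ≈ 0.2017, P(species B) ≈ 0.4160, P(species C) ≈ 0.3824
After 'present': normaliser = 0.1·0.2017 + 0.45·0.4160 + 0.35·0.3824; P(species A) ≈ 0.0591, P(species B) ≈ 0.5486, P(species C) ≈ 0.3922
After 'present': normaliser = 0.1·0.0591 + 0.45·0.5486 + 0.35·0.3922; P(species A) ≈ 0.0152, P(species B) ≈ 0.6329, P(species C) ≈ 0.3519
After 'absent': normaliser = 0.9·0.0152 + 0.55·0.6329 + 0.65·0.3519; P(species A) ≈ 0.0231, P(species B) ≈ 0.5895, P(species C) ≈ 0.3874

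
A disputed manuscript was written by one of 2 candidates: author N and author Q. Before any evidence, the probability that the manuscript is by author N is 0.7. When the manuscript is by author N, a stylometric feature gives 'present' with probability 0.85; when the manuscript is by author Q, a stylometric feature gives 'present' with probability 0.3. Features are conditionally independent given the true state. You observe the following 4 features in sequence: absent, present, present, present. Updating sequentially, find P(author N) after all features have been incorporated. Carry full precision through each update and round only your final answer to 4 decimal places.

After 'absent': P(author N) = 0.15·0.7000 / (0.15·0.7000 + 0.7·0.3000) ≈ 0.3333
After 'present': P(author N) = 0.85·0.3333 / (0.85·0.3333 + 0.3·0.6667) ≈ 0.5862
After 'present': P(author N) = 0.85·0.5862 / (0.85·0.5862 + 0.3·0.4138) ≈ 0.8006
After 'present': P(author N) = 0.85·0.8006 / (0.85·0.8006 + 0.3·0.1994) ≈ 0.9192

0.9192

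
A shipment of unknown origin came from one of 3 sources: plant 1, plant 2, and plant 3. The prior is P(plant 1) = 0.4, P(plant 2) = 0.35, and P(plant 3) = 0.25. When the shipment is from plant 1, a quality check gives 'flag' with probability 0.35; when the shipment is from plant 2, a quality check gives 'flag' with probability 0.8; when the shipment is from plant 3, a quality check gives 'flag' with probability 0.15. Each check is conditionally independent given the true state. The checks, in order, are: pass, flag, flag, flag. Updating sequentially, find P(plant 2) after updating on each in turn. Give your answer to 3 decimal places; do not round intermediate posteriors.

Apply Bayes' rule sequentially, carrying P(plant 2) forward.
After 'pass': normaliser = 0.65·0.4000 + 0.2·0.3500 + 0.85·0.2500; P(plant 1) ≈ 0.4793, P(plant 2) ≈ 0.1290, P(plant 3) ≈ 0.3917
After 'flag': normaliser = 0.35·0.4793 + 0.8·0.1290 + 0.15·0.3917; P(plant 1) ≈ 0.5087, P(plant 2) ≈ 0.3131, P(plant 3) ≈ 0.1782
After 'flag': normaliser = 0.35·0.5087 + 0.8·0.3131 + 0.15·0.1782; P(plant 1) ≈ 0.3911, P(plant 2) ≈ 0.5502, P(plant 3) ≈ 0.0587
After 'flag': normaliser = 0.35·0.3911 + 0.8·0.5502 + 0.15·0.0587; P(plant 1) ≈ 0.2337, P(plant 2) ≈ 0.7513, P(plant 3) ≈ 0.0150

0.751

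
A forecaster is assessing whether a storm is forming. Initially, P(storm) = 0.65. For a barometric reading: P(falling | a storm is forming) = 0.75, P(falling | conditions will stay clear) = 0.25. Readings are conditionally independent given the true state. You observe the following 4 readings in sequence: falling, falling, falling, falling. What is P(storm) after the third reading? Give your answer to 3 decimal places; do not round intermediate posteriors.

After 'falling': P(storm) = 0.75·0.6500 / (0.75·0.6500 + 0.25·0.3500) ≈ 0.8478
After 'falling': P(storm) = 0.75·0.8478 / (0.75·0.8478 + 0.25·0.1522) ≈ 0.9435
After 'falling': P(storm) = 0.75·0.9435 / (0.75·0.9435 + 0.25·0.0565) ≈ 0.9804

0.980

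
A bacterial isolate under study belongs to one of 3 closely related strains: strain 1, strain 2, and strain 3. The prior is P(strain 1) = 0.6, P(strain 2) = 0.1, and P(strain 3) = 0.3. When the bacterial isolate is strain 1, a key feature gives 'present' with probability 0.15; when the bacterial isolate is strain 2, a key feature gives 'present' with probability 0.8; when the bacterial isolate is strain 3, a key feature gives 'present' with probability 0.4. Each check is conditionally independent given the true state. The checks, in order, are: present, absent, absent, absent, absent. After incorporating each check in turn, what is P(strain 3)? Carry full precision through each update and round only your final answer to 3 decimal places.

Each posterior becomes the prior for the next update.
After 'present': normaliser = 0.15·0.6000 + 0.8·0.1000 + 0.4·0.3000; P(strain 1) ≈ 0.3103, P(strain 2) ≈ 0.2759, P(strain 3) ≈ 0.4138
After 'absent': normaliser = 0.85·0.3103 + 0.2·0.2759 + 0.6·0.4138; P(strain 1) ≈ 0.4650, P(strain 2) ≈ 0.0973, P(strain 3) ≈ 0.4377
After 'absent': normaliser = 0.85·0.4650 + 0.2·0.0973 + 0.6·0.4377; P(strain 1) ≈ 0.5836, P(strain 2) ≈ 0.0287, P(strain 3) ≈ 0.3877
After 'absent': normaliser = 0.85·0.5836 + 0.2·0.0287 + 0.6·0.3877; P(strain 1) ≈ 0.6754, P(strain 2) ≈ 0.0078, P(strain 3) ≈ 0.3167
After 'absent': normaliser = 0.85·0.6754 + 0.2·0.0078 + 0.6·0.3167; P(strain 1) ≈ 0.7498, P(strain 2) ≈ 0.0020, P(strain 3) ≈ 0.2482

0.248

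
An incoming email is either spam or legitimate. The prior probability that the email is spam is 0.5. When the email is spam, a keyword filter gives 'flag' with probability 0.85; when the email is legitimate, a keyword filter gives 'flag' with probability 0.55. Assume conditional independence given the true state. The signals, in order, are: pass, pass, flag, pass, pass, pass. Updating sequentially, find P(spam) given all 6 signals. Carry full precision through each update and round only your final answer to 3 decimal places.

Each posterior becomes the prior for the next update.
After 'pass': P(spam) = 0.15·0.5000 / (0.15·0.5000 + 0.45·0.5000) ≈ 0.2500
After 'pass': P(spam) = 0.15·0.2500 / (0.15·0.2500 + 0.45·0.7500) ≈ 0.1000
After 'flag': P(spam) = 0.85·0.1000 / (0.85·0.1000 + 0.55·0.9000) ≈ 0.1466
After 'pass': P(spam) = 0.15·0.1466 / (0.15·0.1466 + 0.45·0.8534) ≈ 0.0541
After 'pass': P(spam) = 0.15·0.0541 / (0.15·0.0541 + 0.45·0.9459) ≈ 0.0187
After 'pass': P(spam) = 0.15·0.0187 / (0.15·0.0187 + 0.45·0.9813) ≈ 0.0063

0.006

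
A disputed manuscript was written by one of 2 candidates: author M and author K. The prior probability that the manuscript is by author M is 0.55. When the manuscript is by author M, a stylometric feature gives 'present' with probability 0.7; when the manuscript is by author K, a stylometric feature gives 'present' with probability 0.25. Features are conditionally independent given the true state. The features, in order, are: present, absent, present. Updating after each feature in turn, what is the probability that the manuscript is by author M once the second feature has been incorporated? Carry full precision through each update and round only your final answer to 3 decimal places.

0.578

Each posterior becomes the prior for the next update.
After 'present': P(author M) = 0.7·0.5500 / (0.7·0.5500 + 0.25·0.4500) ≈ 0.7739
After 'absent': P(author M) = 0.3·0.7739 / (0.3·0.7739 + 0.75·0.2261) ≈ 0.5779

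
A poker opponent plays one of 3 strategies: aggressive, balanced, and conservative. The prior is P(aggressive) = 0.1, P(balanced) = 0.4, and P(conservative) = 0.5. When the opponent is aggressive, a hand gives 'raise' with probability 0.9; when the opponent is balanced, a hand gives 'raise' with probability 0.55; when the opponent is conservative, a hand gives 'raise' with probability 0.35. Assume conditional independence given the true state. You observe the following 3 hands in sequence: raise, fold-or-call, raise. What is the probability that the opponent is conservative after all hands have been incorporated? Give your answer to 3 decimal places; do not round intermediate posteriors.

0.389

After 'raise': normaliser = 0.9·0.1000 + 0.55·0.4000 + 0.35·0.5000; P(aggressive) ≈ 0.1856, P(balanced) ≈ 0.4536, P(conservative) ≈ 0.3608
After 'fold-or-call': normaliser = 0.1·0.1856 + 0.45·0.4536 + 0.65·0.3608; P(aggressive) ≈ 0.0406, P(balanced) ≈ 0.4464, P(conservative) ≈ 0.5130
After 'raise': normaliser = 0.9·0.0406 + 0.55·0.4464 + 0.35·0.5130; P(aggressive) ≈ 0.0791, P(balanced) ≈ 0.5319, P(conservative) ≈ 0.3889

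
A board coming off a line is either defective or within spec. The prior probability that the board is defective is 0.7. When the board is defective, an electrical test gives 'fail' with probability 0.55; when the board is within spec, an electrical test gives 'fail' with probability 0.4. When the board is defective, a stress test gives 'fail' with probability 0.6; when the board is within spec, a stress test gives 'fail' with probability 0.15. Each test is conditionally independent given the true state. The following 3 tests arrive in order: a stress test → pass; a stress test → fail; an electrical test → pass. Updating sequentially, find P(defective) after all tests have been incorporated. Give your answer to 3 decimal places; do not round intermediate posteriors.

After a stress test='pass': P(defective) = 0.4·0.7000 / (0.4·0.7000 + 0.85·0.3000) ≈ 0.5234
After a stress test='fail': P(defective) = 0.6·0.5234 / (0.6·0.5234 + 0.15·0.4766) ≈ 0.8145
After an electrical test='pass': P(defective) = 0.45·0.8145 / (0.45·0.8145 + 0.6·0.1855) ≈ 0.7671

0.767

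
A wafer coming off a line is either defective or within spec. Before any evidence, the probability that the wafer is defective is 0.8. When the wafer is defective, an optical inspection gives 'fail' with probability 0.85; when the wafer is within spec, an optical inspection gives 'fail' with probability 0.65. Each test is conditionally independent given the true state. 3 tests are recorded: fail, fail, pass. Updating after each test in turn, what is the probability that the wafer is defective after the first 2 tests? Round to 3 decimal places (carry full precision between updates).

0.872

Apply Bayes' rule sequentially, carrying P(defective) forward.
After 'fail': P(defective) = 0.85·0.8000 / (0.85·0.8000 + 0.65·0.2000) ≈ 0.8395
After 'fail': P(defective) = 0.85·0.8395 / (0.85·0.8395 + 0.65·0.1605) ≈ 0.8725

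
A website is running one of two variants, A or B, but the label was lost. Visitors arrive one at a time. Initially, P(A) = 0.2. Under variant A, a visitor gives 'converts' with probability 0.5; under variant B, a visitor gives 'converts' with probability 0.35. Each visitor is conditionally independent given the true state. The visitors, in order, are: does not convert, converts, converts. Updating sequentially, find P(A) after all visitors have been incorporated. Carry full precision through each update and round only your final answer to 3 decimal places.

0.282

Each posterior becomes the prior for the next update.
After 'does not convert': P(A) = 0.5·0.2000 / (0.5·0.2000 + 0.65·0.8000) ≈ 0.1613
After 'converts': P(A) = 0.5·0.1613 / (0.5·0.1613 + 0.35·0.8387) ≈ 0.2155
After 'converts': P(A) = 0.5·0.2155 / (0.5·0.2155 + 0.35·0.7845) ≈ 0.2818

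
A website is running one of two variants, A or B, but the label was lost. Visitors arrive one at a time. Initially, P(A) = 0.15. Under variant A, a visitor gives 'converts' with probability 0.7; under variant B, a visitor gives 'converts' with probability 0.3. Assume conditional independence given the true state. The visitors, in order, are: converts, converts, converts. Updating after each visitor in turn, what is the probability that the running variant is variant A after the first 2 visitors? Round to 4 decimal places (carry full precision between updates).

After 'converts': P(A) = 0.7·0.1500 / (0.7·0.1500 + 0.3·0.8500) ≈ 0.2917
After 'converts': P(A) = 0.7·0.2917 / (0.7·0.2917 + 0.3·0.7083) ≈ 0.4900

0.4900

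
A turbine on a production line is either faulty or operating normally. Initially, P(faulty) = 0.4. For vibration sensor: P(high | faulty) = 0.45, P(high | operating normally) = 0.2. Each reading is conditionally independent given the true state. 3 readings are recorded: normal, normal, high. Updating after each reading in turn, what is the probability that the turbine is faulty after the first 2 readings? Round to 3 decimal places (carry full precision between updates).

0.240

After 'normal': P(faulty) = 0.55·0.4000 / (0.55·0.4000 + 0.8·0.6000) ≈ 0.3143
After 'normal': P(faulty) = 0.55·0.3143 / (0.55·0.3143 + 0.8·0.6857) ≈ 0.2396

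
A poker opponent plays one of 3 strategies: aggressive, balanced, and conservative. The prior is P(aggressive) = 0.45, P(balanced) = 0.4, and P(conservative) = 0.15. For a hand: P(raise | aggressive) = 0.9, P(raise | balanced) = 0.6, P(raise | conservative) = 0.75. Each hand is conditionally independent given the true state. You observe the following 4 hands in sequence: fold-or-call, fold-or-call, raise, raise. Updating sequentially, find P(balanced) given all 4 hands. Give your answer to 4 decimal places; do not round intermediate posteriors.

0.7209

Apply Bayes' rule sequentially, carrying P(balanced) forward.
After 'fold-or-call': normaliser = 0.1·0.4500 + 0.4·0.4000 + 0.25·0.1500; P(aggressive) ≈ 0.1856, P(balanced) ≈ 0.6598, P(conservative) ≈ 0.1546
After 'fold-or-call': normaliser = 0.1·0.1856 + 0.4·0.6598 + 0.25·0.1546; P(aggressive) ≈ 0.0578, P(balanced) ≈ 0.8218, P(conservative) ≈ 0.1204
After 'raise': normaliser = 0.9·0.0578 + 0.6·0.8218 + 0.75·0.1204; P(aggressive) ≈ 0.0818, P(balanced) ≈ 0.7761, P(conservative) ≈ 0.1421
After 'raise': normaliser = 0.9·0.0818 + 0.6·0.7761 + 0.75·0.1421; P(aggressive) ≈ 0.1141, P(balanced) ≈ 0.7209, P(conservative) ≈ 0.1650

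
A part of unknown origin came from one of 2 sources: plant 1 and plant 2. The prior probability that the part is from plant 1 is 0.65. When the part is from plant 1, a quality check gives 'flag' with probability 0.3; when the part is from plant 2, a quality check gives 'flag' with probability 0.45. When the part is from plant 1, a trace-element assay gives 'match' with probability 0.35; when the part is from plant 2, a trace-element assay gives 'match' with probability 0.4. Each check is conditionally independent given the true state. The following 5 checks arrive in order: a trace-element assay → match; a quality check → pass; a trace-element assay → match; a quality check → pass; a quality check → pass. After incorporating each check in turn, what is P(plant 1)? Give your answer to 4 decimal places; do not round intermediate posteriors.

0.7456

Apply Bayes' rule sequentially, carrying P(plant 1) forward.
After a trace-element assay='match': P(plant 1) = 0.35·0.6500 / (0.35·0.6500 + 0.4·0.3500) ≈ 0.6190
After a quality check='pass': P(plant 1) = 0.7·0.6190 / (0.7·0.6190 + 0.55·0.3810) ≈ 0.6741
After a trace-element assay='match': P(plant 1) = 0.35·0.6741 / (0.35·0.6741 + 0.4·0.3259) ≈ 0.6441
After a quality check='pass': P(plant 1) = 0.7·0.6441 / (0.7·0.6441 + 0.55·0.3559) ≈ 0.6973
After a quality check='pass': P(plant 1) = 0.7·0.6973 / (0.7·0.6973 + 0.55·0.3027) ≈ 0.7456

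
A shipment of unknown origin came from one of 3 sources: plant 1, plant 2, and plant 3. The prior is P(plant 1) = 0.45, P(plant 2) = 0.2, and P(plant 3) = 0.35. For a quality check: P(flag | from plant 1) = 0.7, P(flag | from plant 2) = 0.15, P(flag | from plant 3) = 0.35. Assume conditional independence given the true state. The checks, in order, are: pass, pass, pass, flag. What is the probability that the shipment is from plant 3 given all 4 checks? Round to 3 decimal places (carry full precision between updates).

0.555

After 'pass': normaliser = 0.3·0.4500 + 0.85·0.2000 + 0.65·0.3500; P(plant 1) ≈ 0.2535, P(plant 2) ≈ 0.3192, P(plant 3) ≈ 0.4272
After 'pass': normaliser = 0.3·0.2535 + 0.85·0.3192 + 0.65·0.4272; P(plant 1) ≈ 0.1217, P(plant 2) ≈ 0.4341, P(plant 3) ≈ 0.4442
After 'pass': normaliser = 0.3·0.1217 + 0.85·0.4341 + 0.65·0.4442; P(plant 1) ≈ 0.0526, P(plant 2) ≈ 0.5315, P(plant 3) ≈ 0.4159
After 'flag': normaliser = 0.7·0.0526 + 0.15·0.5315 + 0.35·0.4159; P(plant 1) ≈ 0.1404, P(plant 2) ≈ 0.3042, P(plant 3) ≈ 0.5554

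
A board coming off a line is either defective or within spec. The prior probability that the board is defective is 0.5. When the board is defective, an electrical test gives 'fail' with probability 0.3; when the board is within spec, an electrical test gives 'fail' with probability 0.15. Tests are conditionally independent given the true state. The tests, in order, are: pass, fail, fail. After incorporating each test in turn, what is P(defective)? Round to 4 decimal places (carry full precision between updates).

0.7671

After 'pass': P(defective) = 0.7·0.5000 / (0.7·0.5000 + 0.85·0.5000) ≈ 0.4516
After 'fail': P(defective) = 0.3·0.4516 / (0.3·0.4516 + 0.15·0.5484) ≈ 0.6222
After 'fail': P(defective) = 0.3·0.6222 / (0.3·0.6222 + 0.15·0.3778) ≈ 0.7671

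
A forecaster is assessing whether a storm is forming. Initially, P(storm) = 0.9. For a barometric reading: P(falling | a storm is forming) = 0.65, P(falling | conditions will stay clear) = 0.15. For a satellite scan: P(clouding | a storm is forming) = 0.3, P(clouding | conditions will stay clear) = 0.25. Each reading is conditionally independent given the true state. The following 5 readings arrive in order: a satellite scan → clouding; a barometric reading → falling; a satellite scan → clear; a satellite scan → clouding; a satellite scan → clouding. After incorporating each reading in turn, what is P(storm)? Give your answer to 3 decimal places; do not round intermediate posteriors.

After a satellite scan='clouding': P(storm) = 0.3·0.9000 / (0.3·0.9000 + 0.25·0.1000) ≈ 0.9153
After a barometric reading='falling': P(storm) = 0.65·0.9153 / (0.65·0.9153 + 0.15·0.0847) ≈ 0.9791
After a satellite scan='clear': P(storm) = 0.7·0.9791 / (0.7·0.9791 + 0.75·0.0209) ≈ 0.9776
After a satellite scan='clouding': P(storm) = 0.3·0.9776 / (0.3·0.9776 + 0.25·0.0224) ≈ 0.9813
After a satellite scan='clouding': P(storm) = 0.3·0.9813 / (0.3·0.9813 + 0.25·0.0187) ≈ 0.9844

0.984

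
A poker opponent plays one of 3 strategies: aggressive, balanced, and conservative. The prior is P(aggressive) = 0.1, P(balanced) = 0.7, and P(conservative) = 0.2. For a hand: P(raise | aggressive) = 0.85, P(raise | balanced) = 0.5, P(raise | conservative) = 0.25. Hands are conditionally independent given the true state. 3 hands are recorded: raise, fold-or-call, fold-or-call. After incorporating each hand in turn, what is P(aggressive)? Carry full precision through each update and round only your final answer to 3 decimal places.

0.016

After 'raise': normaliser = 0.85·0.1000 + 0.5·0.7000 + 0.25·0.2000; P(aggressive) ≈ 0.1753, P(balanced) ≈ 0.7216, P(conservative) ≈ 0.1031
After 'fold-or-call': normaliser = 0.15·0.1753 + 0.5·0.7216 + 0.75·0.1031; P(aggressive) ≈ 0.0566, P(balanced) ≈ 0.7769, P(conservative) ≈ 0.1665
After 'fold-or-call': normaliser = 0.15·0.0566 + 0.5·0.7769 + 0.75·0.1665; P(aggressive) ≈ 0.0163, P(balanced) ≈ 0.7444, P(conservative) ≈ 0.2393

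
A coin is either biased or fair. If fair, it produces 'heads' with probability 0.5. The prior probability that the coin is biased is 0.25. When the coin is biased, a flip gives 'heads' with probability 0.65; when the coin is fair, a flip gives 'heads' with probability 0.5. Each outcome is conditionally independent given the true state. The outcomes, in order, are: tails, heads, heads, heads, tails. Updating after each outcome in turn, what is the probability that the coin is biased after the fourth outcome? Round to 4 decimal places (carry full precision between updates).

Each posterior becomes the prior for the next update.
After 'tails': P(biased) = 0.35·0.2500 / (0.35·0.2500 + 0.5·0.7500) ≈ 0.1892
After 'heads': P(biased) = 0.65·0.1892 / (0.65·0.1892 + 0.5·0.8108) ≈ 0.2327
After 'heads': P(biased) = 0.65·0.2327 / (0.65·0.2327 + 0.5·0.7673) ≈ 0.2828
After 'heads': P(biased) = 0.65·0.2828 / (0.65·0.2828 + 0.5·0.7172) ≈ 0.3389

0.3389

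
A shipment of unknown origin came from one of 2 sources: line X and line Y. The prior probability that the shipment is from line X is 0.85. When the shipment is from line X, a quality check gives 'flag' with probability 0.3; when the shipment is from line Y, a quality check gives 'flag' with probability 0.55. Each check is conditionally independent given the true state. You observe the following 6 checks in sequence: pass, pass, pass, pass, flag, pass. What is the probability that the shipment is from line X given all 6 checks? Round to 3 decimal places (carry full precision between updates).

0.966

After 'pass': P(line X) = 0.7·0.8500 / (0.7·0.8500 + 0.45·0.1500) ≈ 0.8981
After 'pass': P(line X) = 0.7·0.8981 / (0.7·0.8981 + 0.45·0.1019) ≈ 0.9320
After 'pass': P(line X) = 0.7·0.9320 / (0.7·0.9320 + 0.45·0.0680) ≈ 0.9552
After 'pass': P(line X) = 0.7·0.9552 / (0.7·0.9552 + 0.45·0.0448) ≈ 0.9707
After 'flag': P(line X) = 0.3·0.9707 / (0.3·0.9707 + 0.55·0.0293) ≈ 0.9476
After 'pass': P(line X) = 0.7·0.9476 / (0.7·0.9476 + 0.45·0.0524) ≈ 0.9657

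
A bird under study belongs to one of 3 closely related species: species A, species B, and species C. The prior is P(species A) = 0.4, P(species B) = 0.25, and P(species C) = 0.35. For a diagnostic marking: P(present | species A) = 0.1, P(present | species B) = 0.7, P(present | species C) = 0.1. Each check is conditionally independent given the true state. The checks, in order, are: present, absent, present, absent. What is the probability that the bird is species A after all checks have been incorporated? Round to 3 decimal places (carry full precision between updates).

After 'present': normaliser = 0.1·0.4000 + 0.7·0.2500 + 0.1·0.3500; P(species A) ≈ 0.1600, P(species B) ≈ 0.7000, P(species C) ≈ 0.1400
After 'absent': normaliser = 0.9·0.1600 + 0.3·0.7000 + 0.9·0.1400; P(species A) ≈ 0.3000, P(species B) ≈ 0.4375, P(species C) ≈ 0.2625
After 'present': normaliser = 0.1·0.3000 + 0.7·0.4375 + 0.1·0.2625; P(species A) ≈ 0.0828, P(species B) ≈ 0.8448, P(species C) ≈ 0.0724
After 'absent': normaliser = 0.9·0.0828 + 0.3·0.8448 + 0.9·0.0724; P(species A) ≈ 0.1895, P(species B) ≈ 0.6447, P(species C) ≈ 0.1658

0.189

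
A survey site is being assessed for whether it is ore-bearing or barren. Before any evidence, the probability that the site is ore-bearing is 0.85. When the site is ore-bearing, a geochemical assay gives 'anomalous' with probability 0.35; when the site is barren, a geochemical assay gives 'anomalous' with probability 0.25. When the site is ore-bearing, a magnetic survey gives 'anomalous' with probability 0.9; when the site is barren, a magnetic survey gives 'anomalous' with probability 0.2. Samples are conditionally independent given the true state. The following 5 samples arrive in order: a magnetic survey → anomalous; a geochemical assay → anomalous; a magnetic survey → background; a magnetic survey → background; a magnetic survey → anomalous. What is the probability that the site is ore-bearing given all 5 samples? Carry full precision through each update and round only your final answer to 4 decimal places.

0.7151

Each posterior becomes the prior for the next update.
After a magnetic survey='anomalous': P(ore) = 0.9·0.8500 / (0.9·0.8500 + 0.2·0.1500) ≈ 0.9623
After a geochemical assay='anomalous': P(ore) = 0.35·0.9623 / (0.35·0.9623 + 0.25·0.0377) ≈ 0.9728
After a magnetic survey='background': P(ore) = 0.1·0.9728 / (0.1·0.9728 + 0.8·0.0272) ≈ 0.8169
After a magnetic survey='background': P(ore) = 0.1·0.8169 / (0.1·0.8169 + 0.8·0.1831) ≈ 0.3581
After a magnetic survey='anomalous': P(ore) = 0.9·0.3581 / (0.9·0.3581 + 0.2·0.6419) ≈ 0.7151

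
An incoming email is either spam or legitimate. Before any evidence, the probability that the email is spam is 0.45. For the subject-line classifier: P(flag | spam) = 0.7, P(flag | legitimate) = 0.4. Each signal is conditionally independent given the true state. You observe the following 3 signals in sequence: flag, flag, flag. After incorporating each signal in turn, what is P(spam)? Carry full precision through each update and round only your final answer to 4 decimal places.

After 'flag': P(spam) = 0.7·0.4500 / (0.7·0.4500 + 0.4·0.5500) ≈ 0.5888
After 'flag': P(spam) = 0.7·0.5888 / (0.7·0.5888 + 0.4·0.4112) ≈ 0.7147
After 'flag': P(spam) = 0.7·0.7147 / (0.7·0.7147 + 0.4·0.2853) ≈ 0.8143

0.8143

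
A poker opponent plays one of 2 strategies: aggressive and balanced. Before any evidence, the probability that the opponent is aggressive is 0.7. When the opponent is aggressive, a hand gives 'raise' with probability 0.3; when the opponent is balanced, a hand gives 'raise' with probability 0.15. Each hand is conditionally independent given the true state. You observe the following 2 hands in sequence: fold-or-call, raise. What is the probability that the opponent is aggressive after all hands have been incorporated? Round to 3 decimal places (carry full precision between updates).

0.794

After 'fold-or-call': P(aggressive) = 0.7·0.7000 / (0.7·0.7000 + 0.85·0.3000) ≈ 0.6577
After 'raise': P(aggressive) = 0.3·0.6577 / (0.3·0.6577 + 0.15·0.3423) ≈ 0.7935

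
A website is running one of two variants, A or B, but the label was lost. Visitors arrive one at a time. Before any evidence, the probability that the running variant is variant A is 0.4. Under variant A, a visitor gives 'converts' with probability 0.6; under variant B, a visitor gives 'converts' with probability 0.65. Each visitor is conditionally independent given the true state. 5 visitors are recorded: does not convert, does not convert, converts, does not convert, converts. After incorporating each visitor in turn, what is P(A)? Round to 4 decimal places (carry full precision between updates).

After 'does not convert': P(A) = 0.4·0.4000 / (0.4·0.4000 + 0.35·0.6000) ≈ 0.4324
After 'does not convert': P(A) = 0.4·0.4324 / (0.4·0.4324 + 0.35·0.5676) ≈ 0.4655
After 'converts': P(A) = 0.6·0.4655 / (0.6·0.4655 + 0.65·0.5345) ≈ 0.4456
After 'does not convert': P(A) = 0.4·0.4456 / (0.4·0.4456 + 0.35·0.5544) ≈ 0.4788
After 'converts': P(A) = 0.6·0.4788 / (0.6·0.4788 + 0.65·0.5212) ≈ 0.4589

0.4589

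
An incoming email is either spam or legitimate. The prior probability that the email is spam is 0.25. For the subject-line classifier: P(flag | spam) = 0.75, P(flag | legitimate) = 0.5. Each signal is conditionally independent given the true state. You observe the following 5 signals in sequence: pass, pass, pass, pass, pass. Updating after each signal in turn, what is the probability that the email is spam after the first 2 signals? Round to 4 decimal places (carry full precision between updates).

After 'pass': P(spam) = 0.25·0.2500 / (0.25·0.2500 + 0.5·0.7500) ≈ 0.1429
After 'pass': P(spam) = 0.25·0.1429 / (0.25·0.1429 + 0.5·0.8571) ≈ 0.0769

0.0769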